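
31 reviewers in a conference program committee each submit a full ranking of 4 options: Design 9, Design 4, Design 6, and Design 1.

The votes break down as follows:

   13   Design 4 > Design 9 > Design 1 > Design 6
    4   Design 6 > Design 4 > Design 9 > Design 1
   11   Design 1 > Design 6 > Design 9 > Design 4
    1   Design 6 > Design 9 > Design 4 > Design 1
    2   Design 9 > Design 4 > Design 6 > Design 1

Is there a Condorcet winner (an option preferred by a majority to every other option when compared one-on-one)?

No

Head-to-head results (31 voters total):
Design 9 vs Design 4: Design 4 wins 17–14.
Design 9 vs Design 6: Design 6 wins 16–15.
Design 9 vs Design 1: Design 9 wins 20–11.
Design 4 vs Design 6: Design 6 wins 16–15.
Design 4 vs Design 1: Design 4 wins 20–11.
Design 6 vs Design 1: Design 1 wins 24–7.
No candidate beats all others: Design 9 beats Design 1 beats Design 6 beats Design 9, a majority cycle.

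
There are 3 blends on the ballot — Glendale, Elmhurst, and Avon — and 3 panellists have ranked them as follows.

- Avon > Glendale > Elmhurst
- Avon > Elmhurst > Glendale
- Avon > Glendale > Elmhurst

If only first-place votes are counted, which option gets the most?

First-place vote totals:
  Glendale: 0
  Elmhurst: 0
  Avon: 3
Avon has the most first-place votes.

Avon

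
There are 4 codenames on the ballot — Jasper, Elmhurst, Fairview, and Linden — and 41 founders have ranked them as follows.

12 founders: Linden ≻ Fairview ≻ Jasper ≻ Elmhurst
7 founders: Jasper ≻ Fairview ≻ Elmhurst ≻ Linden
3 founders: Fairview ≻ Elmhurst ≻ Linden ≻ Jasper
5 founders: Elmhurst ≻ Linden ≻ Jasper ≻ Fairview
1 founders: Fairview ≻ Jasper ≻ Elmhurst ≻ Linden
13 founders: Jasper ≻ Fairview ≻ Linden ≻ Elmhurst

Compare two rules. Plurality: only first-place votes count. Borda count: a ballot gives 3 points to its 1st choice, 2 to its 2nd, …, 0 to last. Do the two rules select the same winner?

Plurality first-place counts: Jasper 20, Elmhurst 5, Fairview 4, Linden 12 → Jasper.
Borda totals: Jasper 79, Elmhurst 29, Fairview 76, Linden 62 → Jasper.
The two rules agree on Jasper.

Yes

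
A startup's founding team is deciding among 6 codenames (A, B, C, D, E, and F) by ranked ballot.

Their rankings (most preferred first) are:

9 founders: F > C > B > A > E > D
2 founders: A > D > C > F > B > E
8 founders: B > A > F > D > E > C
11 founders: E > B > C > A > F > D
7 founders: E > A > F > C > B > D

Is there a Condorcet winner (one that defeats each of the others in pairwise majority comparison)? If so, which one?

Head-to-head results (37 voters total):
A vs B: B wins 28–9.
A vs C: C wins 20–17.
A vs D: A wins 37–0.
A vs E: A wins 19–18.
A vs F: A wins 28–9.
B vs C: B wins 19–18.
B vs D: B wins 35–2.
B vs E: B wins 19–18.
B vs F: B wins 19–18.
C vs D: C wins 27–10.
C vs E: E wins 26–11.
C vs F: F wins 24–13.
D vs E: E wins 27–10.
D vs F: F wins 35–2.
E vs F: F wins 19–18.
B beats each rival — A (28–9), C (19–18), D (35–2), E (19–18), F (19–18) — so B is the Condorcet winner.

B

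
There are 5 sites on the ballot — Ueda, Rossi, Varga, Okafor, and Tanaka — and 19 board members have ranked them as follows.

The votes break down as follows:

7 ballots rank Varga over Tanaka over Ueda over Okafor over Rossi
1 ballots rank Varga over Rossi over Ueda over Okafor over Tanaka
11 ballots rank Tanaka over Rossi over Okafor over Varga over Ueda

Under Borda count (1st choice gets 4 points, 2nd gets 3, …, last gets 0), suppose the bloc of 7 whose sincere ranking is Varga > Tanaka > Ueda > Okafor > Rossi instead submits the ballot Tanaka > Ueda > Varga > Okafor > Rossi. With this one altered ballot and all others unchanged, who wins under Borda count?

Borda totals with the altered ballot: Ueda 23, Rossi 36, Varga 29, Okafor 30, Tanaka 72.
The winner is unchanged: still Tanaka.

Tanaka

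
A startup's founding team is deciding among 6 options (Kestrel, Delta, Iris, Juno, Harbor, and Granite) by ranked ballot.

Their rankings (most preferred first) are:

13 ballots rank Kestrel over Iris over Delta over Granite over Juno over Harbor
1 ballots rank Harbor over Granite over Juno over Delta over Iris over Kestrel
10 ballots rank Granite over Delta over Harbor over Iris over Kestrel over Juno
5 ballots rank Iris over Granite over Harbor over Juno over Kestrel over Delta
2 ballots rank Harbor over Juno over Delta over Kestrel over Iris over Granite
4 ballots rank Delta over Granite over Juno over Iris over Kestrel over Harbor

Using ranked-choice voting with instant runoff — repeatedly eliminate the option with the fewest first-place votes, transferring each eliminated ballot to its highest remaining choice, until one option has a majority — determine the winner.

Granite

Round 1: Kestrel 13, Granite 10, Iris 5, Delta 4, Harbor 3, Juno 0. Juno has the fewest and is eliminated.
Round 2: Kestrel 13, Granite 10, Iris 5, Delta 4, Harbor 3. Harbor has the fewest and is eliminated.
Round 3: Kestrel 13, Granite 11, Delta 6, Iris 5. Iris has the fewest and is eliminated.
Round 4: Granite 16, Kestrel 13, Delta 6. Delta has the fewest and is eliminated.
Round 5: Granite 20, Kestrel 15. Granite has a majority.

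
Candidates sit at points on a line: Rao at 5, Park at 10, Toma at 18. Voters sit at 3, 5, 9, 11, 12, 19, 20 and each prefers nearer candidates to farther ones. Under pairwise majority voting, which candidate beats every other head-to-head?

With single-peaked preferences on a line, the Condorcet winner is the candidate closest to the median voter.
The median voter (position 11) is closest to Park at 10.
Check: Park vs Rao — voters closer to Park: 5 of 7.

Park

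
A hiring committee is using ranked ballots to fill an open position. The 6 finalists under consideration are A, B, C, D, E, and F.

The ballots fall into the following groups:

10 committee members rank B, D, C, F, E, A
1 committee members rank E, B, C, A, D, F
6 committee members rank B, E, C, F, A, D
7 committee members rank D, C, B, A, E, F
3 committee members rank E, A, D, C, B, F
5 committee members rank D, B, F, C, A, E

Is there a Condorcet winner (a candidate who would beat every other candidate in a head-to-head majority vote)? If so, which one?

Head-to-head results (32 voters total):
A vs B: B wins 29–3.
A vs C: C wins 29–3.
A vs D: D wins 22–10.
A vs E: E wins 20–12.
A vs F: F wins 21–11.
B vs C: B wins 22–10.
B vs D: B wins 17–15.
B vs E: B wins 28–4.
B vs F: B wins 32–0.
C vs D: D wins 25–7.
C vs E: C wins 22–10.
C vs F: C wins 27–5.
D vs E: D wins 22–10.
D vs F: D wins 26–6.
E vs F: E wins 17–15.
B beats each rival — A (29–3), C (22–10), D (17–15), E (28–4), F (32–0) — so B is the Condorcet winner.

B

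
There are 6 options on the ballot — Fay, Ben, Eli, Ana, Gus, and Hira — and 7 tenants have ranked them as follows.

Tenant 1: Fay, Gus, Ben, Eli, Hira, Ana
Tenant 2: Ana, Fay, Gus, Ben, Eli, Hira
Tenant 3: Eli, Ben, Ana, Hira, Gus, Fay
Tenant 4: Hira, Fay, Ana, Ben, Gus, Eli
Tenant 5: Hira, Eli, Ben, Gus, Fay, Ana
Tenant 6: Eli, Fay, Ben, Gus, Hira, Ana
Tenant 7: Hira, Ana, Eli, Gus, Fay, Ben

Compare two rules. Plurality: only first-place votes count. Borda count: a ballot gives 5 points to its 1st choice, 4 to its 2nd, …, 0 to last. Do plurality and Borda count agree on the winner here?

Plurality first-place counts: Fay 1, Ben 0, Eli 2, Ana 1, Gus 0, Hira 3 → Hira.
Borda totals: Fay 19, Ben 17, Eli 20, Ana 15, Gus 15, Hira 19 → Eli.
The two rules disagree: plurality picks Hira, Borda picks Eli.

No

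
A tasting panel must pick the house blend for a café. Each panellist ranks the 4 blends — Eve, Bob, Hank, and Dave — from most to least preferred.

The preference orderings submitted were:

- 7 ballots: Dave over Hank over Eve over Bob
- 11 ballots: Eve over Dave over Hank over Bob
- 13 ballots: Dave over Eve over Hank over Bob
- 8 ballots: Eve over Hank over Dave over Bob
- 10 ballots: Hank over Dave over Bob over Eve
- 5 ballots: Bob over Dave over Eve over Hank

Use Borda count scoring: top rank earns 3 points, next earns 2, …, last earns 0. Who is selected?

Borda scores:
  Eve: 7·1 + 11·3 + 13·2 + 8·3 + 10·0 + 5·1 = 95
  Bob: 7·0 + 11·0 + 13·0 + 8·0 + 10·1 + 5·3 = 25
  Hank: 7·2 + 11·1 + 13·1 + 8·2 + 10·3 + 5·0 = 84
  Dave: 7·3 + 11·2 + 13·3 + 8·1 + 10·2 + 5·2 = 120
Dave has the highest total.

Dave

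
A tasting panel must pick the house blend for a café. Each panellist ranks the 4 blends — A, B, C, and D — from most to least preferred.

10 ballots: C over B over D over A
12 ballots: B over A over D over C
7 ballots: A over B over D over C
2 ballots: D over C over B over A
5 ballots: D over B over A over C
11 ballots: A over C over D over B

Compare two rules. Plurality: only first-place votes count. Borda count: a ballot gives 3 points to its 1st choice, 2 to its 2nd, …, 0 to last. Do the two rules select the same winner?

Yes

Plurality first-place counts: A 18, B 12, C 10, D 7 → A.
Borda totals: A 83, B 82, C 56, D 61 → A.
The two rules agree on A.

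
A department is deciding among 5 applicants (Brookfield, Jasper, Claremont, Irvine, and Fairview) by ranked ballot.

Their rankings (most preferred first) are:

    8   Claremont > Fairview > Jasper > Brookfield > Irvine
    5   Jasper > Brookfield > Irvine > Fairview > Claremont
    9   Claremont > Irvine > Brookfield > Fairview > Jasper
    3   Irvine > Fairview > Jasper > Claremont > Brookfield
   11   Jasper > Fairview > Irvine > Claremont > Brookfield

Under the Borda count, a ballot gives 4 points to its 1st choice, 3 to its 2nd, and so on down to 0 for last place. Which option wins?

Borda scores:
  Brookfield: 8·1 + 5·3 + 9·2 + 3·0 + 11·0 = 41
  Jasper: 8·2 + 5·4 + 9·0 + 3·2 + 11·4 = 86
  Claremont: 8·4 + 5·0 + 9·4 + 3·1 + 11·1 = 82
  Irvine: 8·0 + 5·2 + 9·3 + 3·4 + 11·2 = 71
  Fairview: 8·3 + 5·1 + 9·1 + 3·3 + 11·3 = 80
Jasper has the highest total.

Jasper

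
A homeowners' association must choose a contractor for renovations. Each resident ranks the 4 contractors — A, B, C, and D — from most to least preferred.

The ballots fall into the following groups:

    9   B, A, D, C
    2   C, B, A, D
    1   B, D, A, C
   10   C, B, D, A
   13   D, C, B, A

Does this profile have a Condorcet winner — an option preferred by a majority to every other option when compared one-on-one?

Head-to-head results (35 voters total):
A vs B: B wins 35–0.
A vs C: C wins 25–10.
A vs D: D wins 24–11.
B vs C: C wins 25–10.
B vs D: B wins 22–13.
C vs D: D wins 23–12.
No candidate beats all others: B beats D beats C beats B, a majority cycle.

No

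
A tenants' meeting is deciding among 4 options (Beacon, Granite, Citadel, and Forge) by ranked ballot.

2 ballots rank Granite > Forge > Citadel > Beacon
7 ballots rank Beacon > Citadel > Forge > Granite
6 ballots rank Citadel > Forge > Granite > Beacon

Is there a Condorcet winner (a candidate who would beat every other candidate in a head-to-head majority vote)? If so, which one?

Head-to-head results (15 voters total):
Beacon vs Granite: Granite wins 8–7.
Beacon vs Citadel: Citadel wins 8–7.
Beacon vs Forge: Forge wins 8–7.
Granite vs Citadel: Citadel wins 13–2.
Granite vs Forge: Forge wins 13–2.
Citadel vs Forge: Citadel wins 13–2.
Citadel beats each rival — Beacon (8–7), Granite (13–2), Forge (13–2) — so Citadel is the Condorcet winner.

Citadel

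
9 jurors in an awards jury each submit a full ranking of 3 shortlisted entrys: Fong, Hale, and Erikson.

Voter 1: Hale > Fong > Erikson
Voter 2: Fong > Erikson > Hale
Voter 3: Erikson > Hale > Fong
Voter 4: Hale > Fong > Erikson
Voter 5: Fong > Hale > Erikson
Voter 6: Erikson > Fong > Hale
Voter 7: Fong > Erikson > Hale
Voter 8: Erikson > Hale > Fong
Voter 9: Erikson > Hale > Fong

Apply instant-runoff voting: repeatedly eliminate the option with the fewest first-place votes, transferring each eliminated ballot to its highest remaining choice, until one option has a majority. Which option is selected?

Fong

Round 1: Erikson 4, Fong 3, Hale 2. Hale has the fewest and is eliminated.
Round 2: Fong 5, Erikson 4. Fong has a majority.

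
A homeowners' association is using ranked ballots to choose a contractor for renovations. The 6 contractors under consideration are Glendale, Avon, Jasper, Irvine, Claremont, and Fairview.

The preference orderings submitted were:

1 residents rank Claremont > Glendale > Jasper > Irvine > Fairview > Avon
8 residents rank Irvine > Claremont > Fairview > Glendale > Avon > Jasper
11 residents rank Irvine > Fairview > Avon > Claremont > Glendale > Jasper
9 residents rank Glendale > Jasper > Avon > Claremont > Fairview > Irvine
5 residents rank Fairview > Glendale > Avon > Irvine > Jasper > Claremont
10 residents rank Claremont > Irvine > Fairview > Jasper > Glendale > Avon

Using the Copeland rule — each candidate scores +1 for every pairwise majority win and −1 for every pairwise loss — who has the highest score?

Irvine

Pairwise results:
  Glendale vs Avon: Glendale wins 33–11.
  Glendale vs Jasper: Glendale wins 34–10.
  Glendale vs Irvine: Irvine wins 29–15.
  Glendale vs Claremont: Claremont wins 30–14.
  Glendale vs Fairview: Fairview wins 34–10.
  Avon vs Jasper: Avon wins 24–20.
  Avon vs Irvine: Irvine wins 30–14.
  Avon vs Claremont: Avon wins 25–19.
  Avon vs Fairview: Fairview wins 35–9.
  Jasper vs Irvine: Irvine wins 34–10.
  Jasper vs Claremont: Claremont wins 30–14.
  Jasper vs Fairview: Fairview wins 34–10.
  Irvine vs Claremont: Irvine wins 24–20.
  Irvine vs Fairview: Irvine wins 30–14.
  Claremont vs Fairview: Claremont wins 28–16.
Copeland scores (wins − losses):
  Glendale: 2 − 3 = -1
  Avon: 2 − 3 = -1
  Jasper: 0 − 5 = -5
  Irvine: 5 − 0 = 5
  Claremont: 3 − 2 = 1
  Fairview: 3 − 2 = 1
Irvine has the best Copeland score.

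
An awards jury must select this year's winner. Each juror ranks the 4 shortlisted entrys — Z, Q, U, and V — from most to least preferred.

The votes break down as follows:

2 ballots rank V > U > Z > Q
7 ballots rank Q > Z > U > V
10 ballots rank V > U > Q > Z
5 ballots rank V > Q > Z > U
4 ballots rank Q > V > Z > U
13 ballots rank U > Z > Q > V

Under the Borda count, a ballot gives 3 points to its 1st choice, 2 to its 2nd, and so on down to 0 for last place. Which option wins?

U

Borda scores:
  Z: 2·1 + 7·2 + 10·0 + 5·1 + 4·1 + 13·2 = 51
  Q: 2·0 + 7·3 + 10·1 + 5·2 + 4·3 + 13·1 = 66
  U: 2·2 + 7·1 + 10·2 + 5·0 + 4·0 + 13·3 = 70
  V: 2·3 + 7·0 + 10·3 + 5·3 + 4·2 + 13·0 = 59
U has the highest total.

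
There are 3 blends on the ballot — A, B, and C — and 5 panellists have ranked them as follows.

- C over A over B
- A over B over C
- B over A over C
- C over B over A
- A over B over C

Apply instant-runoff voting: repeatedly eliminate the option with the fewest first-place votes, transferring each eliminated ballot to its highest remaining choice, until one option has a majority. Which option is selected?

Round 1: A 2, C 2, B 1. B has the fewest and is eliminated.
Round 2: A 3, C 2. A has a majority.

A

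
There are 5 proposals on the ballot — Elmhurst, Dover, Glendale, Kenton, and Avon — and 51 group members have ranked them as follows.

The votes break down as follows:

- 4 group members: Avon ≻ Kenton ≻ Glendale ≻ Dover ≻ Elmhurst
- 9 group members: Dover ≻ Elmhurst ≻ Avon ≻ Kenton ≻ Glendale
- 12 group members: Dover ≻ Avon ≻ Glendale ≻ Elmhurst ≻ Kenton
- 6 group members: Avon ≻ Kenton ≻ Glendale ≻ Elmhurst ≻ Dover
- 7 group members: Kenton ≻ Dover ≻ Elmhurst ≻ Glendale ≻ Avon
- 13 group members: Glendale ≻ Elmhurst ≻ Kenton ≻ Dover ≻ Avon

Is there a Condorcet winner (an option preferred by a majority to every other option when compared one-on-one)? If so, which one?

No Condorcet winner

Head-to-head results (51 voters total):
Elmhurst vs Dover: Dover wins 32–19.
Elmhurst vs Glendale: Glendale wins 35–16.
Elmhurst vs Kenton: Elmhurst wins 34–17.
Elmhurst vs Avon: Elmhurst wins 29–22.
Dover vs Glendale: Dover wins 28–23.
Dover vs Kenton: Kenton wins 30–21.
Dover vs Avon: Dover wins 41–10.
Glendale vs Kenton: Kenton wins 26–25.
Glendale vs Avon: Avon wins 31–20.
Kenton vs Avon: Avon wins 31–20.
No candidate beats all others: Elmhurst beats Kenton beats Dover beats Elmhurst, a majority cycle.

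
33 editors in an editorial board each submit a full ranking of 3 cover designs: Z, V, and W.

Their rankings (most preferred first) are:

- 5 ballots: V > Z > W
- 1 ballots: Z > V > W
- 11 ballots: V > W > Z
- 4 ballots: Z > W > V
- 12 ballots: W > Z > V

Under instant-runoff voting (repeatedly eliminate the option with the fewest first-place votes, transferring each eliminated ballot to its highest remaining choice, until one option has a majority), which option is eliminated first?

Round 1: V 16, W 12, Z 5. Z has the fewest and is eliminated.
Round 2: V 17, W 16. V has a majority.

Z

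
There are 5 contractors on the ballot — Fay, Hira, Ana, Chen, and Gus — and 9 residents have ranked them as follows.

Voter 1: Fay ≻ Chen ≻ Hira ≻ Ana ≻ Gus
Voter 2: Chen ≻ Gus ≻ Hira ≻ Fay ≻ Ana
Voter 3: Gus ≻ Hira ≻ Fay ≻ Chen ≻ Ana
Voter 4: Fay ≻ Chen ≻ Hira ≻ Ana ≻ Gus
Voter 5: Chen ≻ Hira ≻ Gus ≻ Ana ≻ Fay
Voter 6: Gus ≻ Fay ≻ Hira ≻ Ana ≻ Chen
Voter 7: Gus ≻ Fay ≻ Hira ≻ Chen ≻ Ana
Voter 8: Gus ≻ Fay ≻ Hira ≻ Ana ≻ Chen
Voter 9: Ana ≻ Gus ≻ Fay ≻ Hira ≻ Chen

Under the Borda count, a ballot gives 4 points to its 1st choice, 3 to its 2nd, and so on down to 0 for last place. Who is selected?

Gus

Borda scores:
  Fay: 4 + 1 + 2 + 4 + 0 + 3 + 3 + 3 + 2 = 22
  Hira: 2 + 2 + 3 + 2 + 3 + 2 + 2 + 2 + 1 = 19
  Ana: 1 + 0 + 0 + 1 + 1 + 1 + 0 + 1 + 4 = 9
  Chen: 3 + 4 + 1 + 3 + 4 + 0 + 1 + 0 + 0 = 16
  Gus: 0 + 3 + 4 + 0 + 2 + 4 + 4 + 4 + 3 = 24
Gus has the highest total.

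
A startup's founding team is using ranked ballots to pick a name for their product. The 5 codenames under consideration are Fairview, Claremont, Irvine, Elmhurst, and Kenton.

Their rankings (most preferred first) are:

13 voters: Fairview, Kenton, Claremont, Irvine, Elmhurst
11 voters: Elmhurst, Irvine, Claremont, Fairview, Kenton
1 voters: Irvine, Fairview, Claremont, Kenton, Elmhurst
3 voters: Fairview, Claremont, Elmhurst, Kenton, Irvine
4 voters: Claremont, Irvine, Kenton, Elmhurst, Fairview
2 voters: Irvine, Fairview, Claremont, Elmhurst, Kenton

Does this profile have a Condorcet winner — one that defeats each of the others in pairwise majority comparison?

No

Head-to-head results (34 voters total):
Fairview vs Claremont: Fairview wins 19–15.
Fairview vs Irvine: Irvine wins 18–16.
Fairview vs Elmhurst: Fairview wins 19–15.
Fairview vs Kenton: Fairview wins 30–4.
Claremont vs Irvine: Claremont wins 20–14.
Claremont vs Elmhurst: Claremont wins 23–11.
Claremont vs Kenton: Claremont wins 21–13.
Irvine vs Elmhurst: Irvine wins 20–14.
Irvine vs Kenton: Irvine wins 18–16.
Elmhurst vs Kenton: Kenton wins 18–16.
No candidate beats all others: Fairview beats Claremont beats Irvine beats Fairview, a majority cycle.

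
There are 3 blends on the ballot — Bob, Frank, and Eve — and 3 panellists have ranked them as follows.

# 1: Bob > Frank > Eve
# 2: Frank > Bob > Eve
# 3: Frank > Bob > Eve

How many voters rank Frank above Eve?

Ballots ranking Frank above Eve: 3.
Ballots ranking Eve above Frank: 0.
So 3 of 3 voters prefer Frank to Eve.

3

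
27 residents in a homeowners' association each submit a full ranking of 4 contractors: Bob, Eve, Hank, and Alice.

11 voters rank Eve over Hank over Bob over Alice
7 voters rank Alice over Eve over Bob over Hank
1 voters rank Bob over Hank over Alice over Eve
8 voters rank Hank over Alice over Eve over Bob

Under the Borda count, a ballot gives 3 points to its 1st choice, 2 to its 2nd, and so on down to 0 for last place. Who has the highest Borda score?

Borda scores:
  Bob: 11·1 + 7·1 + 3 + 8·0 = 21
  Eve: 11·3 + 7·2 + 0 + 8·1 = 55
  Hank: 11·2 + 7·0 + 2 + 8·3 = 48
  Alice: 11·0 + 7·3 + 1 + 8·2 = 38
Eve has the highest total.

Eve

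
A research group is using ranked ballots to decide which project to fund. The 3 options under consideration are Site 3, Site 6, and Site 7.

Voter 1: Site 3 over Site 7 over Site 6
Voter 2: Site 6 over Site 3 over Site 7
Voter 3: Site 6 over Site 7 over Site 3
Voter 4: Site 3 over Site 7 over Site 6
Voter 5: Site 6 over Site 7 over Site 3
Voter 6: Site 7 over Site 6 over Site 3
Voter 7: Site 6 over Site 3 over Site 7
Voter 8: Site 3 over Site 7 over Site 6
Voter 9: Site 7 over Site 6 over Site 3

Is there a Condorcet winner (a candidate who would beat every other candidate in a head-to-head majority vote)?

No

Head-to-head results (9 voters total):
Site 3 vs Site 6: Site 6 wins 6–3.
Site 3 vs Site 7: Site 3 wins 5–4.
Site 6 vs Site 7: Site 7 wins 5–4.
No candidate beats all others: Site 3 beats Site 7 beats Site 6 beats Site 3, a majority cycle.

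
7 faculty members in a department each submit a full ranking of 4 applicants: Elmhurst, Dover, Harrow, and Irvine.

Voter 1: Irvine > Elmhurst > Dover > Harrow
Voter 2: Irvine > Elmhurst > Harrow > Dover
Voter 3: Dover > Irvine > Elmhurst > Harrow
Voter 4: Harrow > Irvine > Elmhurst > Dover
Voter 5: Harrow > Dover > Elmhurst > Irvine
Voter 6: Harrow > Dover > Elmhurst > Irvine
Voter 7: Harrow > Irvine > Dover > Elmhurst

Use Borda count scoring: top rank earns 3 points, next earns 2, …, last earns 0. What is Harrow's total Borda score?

Borda scores:
  Elmhurst: 2 + 2 + 1 + 1 + 1 + 1 + 0 = 8
  Dover: 1 + 0 + 3 + 0 + 2 + 2 + 1 = 9
  Harrow: 0 + 1 + 0 + 3 + 3 + 3 + 3 = 13
  Irvine: 3 + 3 + 2 + 2 + 0 + 0 + 2 = 12

13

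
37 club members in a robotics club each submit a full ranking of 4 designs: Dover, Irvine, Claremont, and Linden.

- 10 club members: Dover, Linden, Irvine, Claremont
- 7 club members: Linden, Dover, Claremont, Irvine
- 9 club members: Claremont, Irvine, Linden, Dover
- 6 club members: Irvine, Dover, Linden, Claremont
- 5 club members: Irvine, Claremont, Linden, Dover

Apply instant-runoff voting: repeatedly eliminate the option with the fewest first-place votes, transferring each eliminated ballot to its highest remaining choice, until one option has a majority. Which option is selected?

Round 1: Irvine 11, Dover 10, Claremont 9, Linden 7. Linden has the fewest and is eliminated.
Round 2: Dover 17, Irvine 11, Claremont 9. Claremont has the fewest and is eliminated.
Round 3: Irvine 20, Dover 17. Irvine has a majority.

Irvine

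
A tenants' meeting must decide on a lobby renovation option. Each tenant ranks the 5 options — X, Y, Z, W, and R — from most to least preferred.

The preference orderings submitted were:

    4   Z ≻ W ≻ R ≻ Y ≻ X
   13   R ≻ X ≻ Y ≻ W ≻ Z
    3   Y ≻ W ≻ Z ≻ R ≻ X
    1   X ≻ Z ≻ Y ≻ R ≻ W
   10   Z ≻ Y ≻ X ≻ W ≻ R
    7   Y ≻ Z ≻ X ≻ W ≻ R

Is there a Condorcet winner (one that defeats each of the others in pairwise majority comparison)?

Head-to-head results (38 voters total):
X vs Y: Y wins 24–14.
X vs Z: Z wins 24–14.
X vs W: X wins 31–7.
X vs R: R wins 20–18.
Y vs Z: Y wins 23–15.
Y vs W: Y wins 34–4.
Y vs R: Y wins 21–17.
Z vs W: Z wins 22–16.
Z vs R: Z wins 25–13.
W vs R: W wins 24–14.
Y beats each rival — X (24–14), Z (23–15), W (34–4), R (21–17) — so Y is the Condorcet winner.

Yes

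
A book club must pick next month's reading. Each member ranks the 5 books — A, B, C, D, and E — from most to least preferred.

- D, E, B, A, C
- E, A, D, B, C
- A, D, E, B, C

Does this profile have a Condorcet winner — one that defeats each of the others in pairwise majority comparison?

No

Head-to-head results (3 voters total):
A vs B: A wins 2–1.
A vs C: A wins 3–0.
A vs D: A wins 2–1.
A vs E: E wins 2–1.
B vs C: B wins 3–0.
B vs D: D wins 3–0.
B vs E: E wins 3–0.
C vs D: D wins 3–0.
C vs E: E wins 3–0.
D vs E: D wins 2–1.
No candidate beats all others: A beats D beats E beats A, a majority cycle.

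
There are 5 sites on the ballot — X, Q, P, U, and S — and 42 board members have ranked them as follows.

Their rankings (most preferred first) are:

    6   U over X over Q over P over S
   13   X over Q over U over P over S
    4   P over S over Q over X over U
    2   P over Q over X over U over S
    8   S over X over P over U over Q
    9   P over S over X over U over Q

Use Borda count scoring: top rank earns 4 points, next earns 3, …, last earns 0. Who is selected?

X

Borda scores:
  X: 6·3 + 13·4 + 4·1 + 2·2 + 8·3 + 9·2 = 120
  Q: 6·2 + 13·3 + 4·2 + 2·3 + 8·0 + 9·0 = 65
  P: 6·1 + 13·1 + 4·4 + 2·4 + 8·2 + 9·4 = 95
  U: 6·4 + 13·2 + 4·0 + 2·1 + 8·1 + 9·1 = 69
  S: 6·0 + 13·0 + 4·3 + 2·0 + 8·4 + 9·3 = 71
X has the highest total.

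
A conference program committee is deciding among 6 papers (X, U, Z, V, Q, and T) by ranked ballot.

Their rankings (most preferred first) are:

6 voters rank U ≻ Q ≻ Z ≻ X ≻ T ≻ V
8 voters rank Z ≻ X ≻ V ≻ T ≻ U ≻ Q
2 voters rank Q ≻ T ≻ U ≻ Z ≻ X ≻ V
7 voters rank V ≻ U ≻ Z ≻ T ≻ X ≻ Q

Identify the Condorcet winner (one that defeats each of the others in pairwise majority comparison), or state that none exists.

There is no Condorcet winner

Head-to-head results (23 voters total):
X vs U: U wins 15–8.
X vs Z: Z wins 23–0.
X vs V: X wins 16–7.
X vs Q: X wins 15–8.
X vs T: X wins 14–9.
U vs Z: U wins 15–8.
U vs V: V wins 15–8.
U vs Q: U wins 21–2.
U vs T: U wins 13–10.
Z vs V: Z wins 16–7.
Z vs Q: Z wins 15–8.
Z vs T: Z wins 21–2.
V vs Q: V wins 15–8.
V vs T: V wins 15–8.
Q vs T: T wins 15–8.
No candidate beats all others: X beats V beats U beats X, a majority cycle.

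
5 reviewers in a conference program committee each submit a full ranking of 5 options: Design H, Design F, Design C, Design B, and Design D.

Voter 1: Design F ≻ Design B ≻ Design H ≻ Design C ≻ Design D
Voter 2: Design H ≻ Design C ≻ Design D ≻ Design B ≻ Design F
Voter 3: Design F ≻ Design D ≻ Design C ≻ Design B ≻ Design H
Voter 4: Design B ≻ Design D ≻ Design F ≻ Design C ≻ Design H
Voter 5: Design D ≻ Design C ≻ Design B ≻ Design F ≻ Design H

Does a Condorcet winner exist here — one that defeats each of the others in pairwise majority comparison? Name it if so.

Head-to-head results (5 voters total):
Design H vs Design F: Design F wins 4–1.
Design H vs Design C: Design C wins 3–2.
Design H vs Design B: Design B wins 4–1.
Design H vs Design D: Design D wins 3–2.
Design F vs Design C: Design F wins 3–2.
Design F vs Design B: Design B wins 3–2.
Design F vs Design D: Design D wins 3–2.
Design C vs Design B: Design C wins 3–2.
Design C vs Design D: Design D wins 3–2.
Design B vs Design D: Design D wins 3–2.
Design D beats each rival — Design H (3–2), Design F (3–2), Design C (3–2), Design B (3–2) — so Design D is the Condorcet winner.

Design D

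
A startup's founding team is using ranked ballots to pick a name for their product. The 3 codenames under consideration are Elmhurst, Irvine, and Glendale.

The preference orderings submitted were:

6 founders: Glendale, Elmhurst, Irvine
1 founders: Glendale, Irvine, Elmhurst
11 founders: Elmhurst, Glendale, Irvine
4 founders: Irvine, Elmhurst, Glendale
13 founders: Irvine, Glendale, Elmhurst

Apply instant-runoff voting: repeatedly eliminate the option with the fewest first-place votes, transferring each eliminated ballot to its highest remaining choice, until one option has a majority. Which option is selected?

Round 1: Irvine 17, Elmhurst 11, Glendale 7. Glendale has the fewest and is eliminated.
Round 2: Irvine 18, Elmhurst 17. Irvine has a majority.

Irvine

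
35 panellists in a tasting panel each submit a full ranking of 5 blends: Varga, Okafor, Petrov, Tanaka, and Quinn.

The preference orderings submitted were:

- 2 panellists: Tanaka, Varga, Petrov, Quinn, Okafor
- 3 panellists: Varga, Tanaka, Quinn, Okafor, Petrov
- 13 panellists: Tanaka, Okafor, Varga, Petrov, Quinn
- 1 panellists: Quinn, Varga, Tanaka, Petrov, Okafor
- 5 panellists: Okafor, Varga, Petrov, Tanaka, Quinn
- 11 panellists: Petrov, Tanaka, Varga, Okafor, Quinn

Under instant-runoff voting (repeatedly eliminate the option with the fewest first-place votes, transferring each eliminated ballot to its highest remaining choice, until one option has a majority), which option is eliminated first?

Round 1: Tanaka 15, Petrov 11, Okafor 5, Varga 3, Quinn 1. Quinn has the fewest and is eliminated.
Round 2: Tanaka 15, Petrov 11, Okafor 5, Varga 4. Varga has the fewest and is eliminated.
Round 3: Tanaka 19, Petrov 11, Okafor 5. Tanaka has a majority.

Quinn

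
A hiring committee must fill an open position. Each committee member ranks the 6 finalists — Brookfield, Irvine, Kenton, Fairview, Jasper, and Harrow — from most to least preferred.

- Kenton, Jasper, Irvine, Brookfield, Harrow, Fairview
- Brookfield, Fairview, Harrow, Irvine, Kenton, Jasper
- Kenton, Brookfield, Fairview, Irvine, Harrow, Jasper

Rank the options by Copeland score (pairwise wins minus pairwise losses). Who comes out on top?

Pairwise results:
  Brookfield vs Irvine: Brookfield wins 2–1.
  Brookfield vs Kenton: Kenton wins 2–1.
  Brookfield vs Fairview: Brookfield wins 3–0.
  Brookfield vs Jasper: Brookfield wins 2–1.
  Brookfield vs Harrow: Brookfield wins 3–0.
  Irvine vs Kenton: Kenton wins 2–1.
  Irvine vs Fairview: Fairview wins 2–1.
  Irvine vs Jasper: Irvine wins 2–1.
  Irvine vs Harrow: Irvine wins 2–1.
  Kenton vs Fairview: Kenton wins 2–1.
  Kenton vs Jasper: Kenton wins 3–0.
  Kenton vs Harrow: Kenton wins 2–1.
  Fairview vs Jasper: Fairview wins 2–1.
  Fairview vs Harrow: Fairview wins 2–1.
  Jasper vs Harrow: Harrow wins 2–1.
Copeland scores (wins − losses):
  Brookfield: 4 − 1 = 3
  Irvine: 2 − 3 = -1
  Kenton: 5 − 0 = 5
  Fairview: 3 − 2 = 1
  Jasper: 0 − 5 = -5
  Harrow: 1 − 4 = -3
Kenton has the best Copeland score.

Kenton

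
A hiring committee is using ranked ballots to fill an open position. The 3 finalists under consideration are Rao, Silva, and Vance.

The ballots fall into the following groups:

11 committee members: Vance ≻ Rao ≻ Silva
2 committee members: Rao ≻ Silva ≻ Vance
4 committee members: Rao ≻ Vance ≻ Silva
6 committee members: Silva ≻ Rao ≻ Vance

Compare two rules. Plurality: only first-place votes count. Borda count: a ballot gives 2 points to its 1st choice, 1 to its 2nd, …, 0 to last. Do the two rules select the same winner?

Plurality first-place counts: Rao 6, Silva 6, Vance 11 → Vance.
Borda totals: Rao 29, Silva 14, Vance 26 → Rao.
The two rules disagree: plurality picks Vance, Borda picks Rao.

No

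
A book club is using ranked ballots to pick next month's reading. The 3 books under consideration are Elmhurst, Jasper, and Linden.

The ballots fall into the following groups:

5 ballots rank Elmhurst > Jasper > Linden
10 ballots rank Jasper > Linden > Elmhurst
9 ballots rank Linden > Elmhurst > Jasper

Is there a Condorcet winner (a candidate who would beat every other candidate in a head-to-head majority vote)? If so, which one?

No Condorcet winner

Head-to-head results (24 voters total):
Elmhurst vs Jasper: Elmhurst wins 14–10.
Elmhurst vs Linden: Linden wins 19–5.
Jasper vs Linden: Jasper wins 15–9.
No candidate beats all others: Elmhurst beats Jasper beats Linden beats Elmhurst, a majority cycle.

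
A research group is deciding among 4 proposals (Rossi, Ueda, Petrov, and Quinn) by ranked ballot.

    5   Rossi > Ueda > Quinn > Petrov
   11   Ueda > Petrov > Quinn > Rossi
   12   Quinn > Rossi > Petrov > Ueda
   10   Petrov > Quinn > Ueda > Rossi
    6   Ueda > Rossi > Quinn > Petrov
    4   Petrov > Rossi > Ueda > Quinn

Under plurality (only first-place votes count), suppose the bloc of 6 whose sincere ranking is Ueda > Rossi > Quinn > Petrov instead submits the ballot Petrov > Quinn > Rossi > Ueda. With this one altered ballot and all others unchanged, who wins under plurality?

First-place totals with the altered ballot: Rossi 5, Ueda 11, Petrov 20, Quinn 12.
The switch changes the winner from Ueda to Petrov.

Petrov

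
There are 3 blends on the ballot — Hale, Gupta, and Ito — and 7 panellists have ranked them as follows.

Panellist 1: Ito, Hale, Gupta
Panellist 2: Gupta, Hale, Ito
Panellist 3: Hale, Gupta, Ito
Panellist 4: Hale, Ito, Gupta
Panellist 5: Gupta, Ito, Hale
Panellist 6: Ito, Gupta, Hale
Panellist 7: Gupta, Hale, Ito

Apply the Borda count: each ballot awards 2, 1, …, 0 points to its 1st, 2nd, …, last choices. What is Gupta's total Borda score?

Borda scores:
  Hale: 1 + 1 + 2 + 2 + 0 + 0 + 1 = 7
  Gupta: 0 + 2 + 1 + 0 + 2 + 1 + 2 = 8
  Ito: 2 + 0 + 0 + 1 + 1 + 2 + 0 = 6

8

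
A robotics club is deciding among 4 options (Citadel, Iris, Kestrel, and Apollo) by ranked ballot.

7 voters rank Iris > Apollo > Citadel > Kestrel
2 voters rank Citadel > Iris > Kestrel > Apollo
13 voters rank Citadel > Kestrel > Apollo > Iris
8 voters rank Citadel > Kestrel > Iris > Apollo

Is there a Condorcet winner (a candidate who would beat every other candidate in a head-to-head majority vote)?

Head-to-head results (30 voters total):
Citadel vs Iris: Citadel wins 23–7.
Citadel vs Kestrel: Citadel wins 30–0.
Citadel vs Apollo: Citadel wins 23–7.
Iris vs Kestrel: Kestrel wins 21–9.
Iris vs Apollo: Iris wins 17–13.
Kestrel vs Apollo: Kestrel wins 23–7.
Citadel beats each rival — Iris (23–7), Kestrel (30–0), Apollo (23–7) — so Citadel is the Condorcet winner.

Yes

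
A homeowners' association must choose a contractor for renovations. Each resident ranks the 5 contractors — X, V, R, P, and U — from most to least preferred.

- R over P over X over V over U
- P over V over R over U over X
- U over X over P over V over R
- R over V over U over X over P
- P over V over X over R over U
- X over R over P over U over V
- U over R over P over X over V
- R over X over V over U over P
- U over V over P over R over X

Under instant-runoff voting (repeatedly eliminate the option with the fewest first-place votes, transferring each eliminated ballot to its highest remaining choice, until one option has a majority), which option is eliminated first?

Round 1: R 3, U 3, P 2, X 1, V 0. V has the fewest and is eliminated.
Round 2: R 3, U 3, P 2, X 1. X has the fewest and is eliminated.
Round 3: R 4, U 3, P 2. P has the fewest and is eliminated.
Round 4: R 6, U 3. R has a majority.

V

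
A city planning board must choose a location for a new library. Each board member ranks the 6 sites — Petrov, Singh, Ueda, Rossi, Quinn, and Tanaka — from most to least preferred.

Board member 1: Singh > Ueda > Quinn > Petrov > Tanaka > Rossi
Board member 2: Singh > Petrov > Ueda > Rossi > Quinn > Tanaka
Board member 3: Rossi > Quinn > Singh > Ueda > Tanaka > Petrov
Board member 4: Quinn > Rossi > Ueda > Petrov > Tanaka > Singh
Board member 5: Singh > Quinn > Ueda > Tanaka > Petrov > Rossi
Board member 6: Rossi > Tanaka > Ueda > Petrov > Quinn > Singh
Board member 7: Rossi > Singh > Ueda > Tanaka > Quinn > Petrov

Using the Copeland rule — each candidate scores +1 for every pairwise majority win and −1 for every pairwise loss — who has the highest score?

Pairwise results:
  Petrov vs Singh: Singh wins 5–2.
  Petrov vs Ueda: Ueda wins 6–1.
  Petrov vs Rossi: Rossi wins 4–3.
  Petrov vs Quinn: Quinn wins 5–2.
  Petrov vs Tanaka: Tanaka wins 4–3.
  Singh vs Ueda: Singh wins 5–2.
  Singh vs Rossi: Rossi wins 4–3.
  Singh vs Quinn: Singh wins 4–3.
  Singh vs Tanaka: Singh wins 5–2.
  Ueda vs Rossi: Rossi wins 4–3.
  Ueda vs Quinn: Ueda wins 4–3.
  Ueda vs Tanaka: Ueda wins 6–1.
  Rossi vs Quinn: Rossi wins 4–3.
  Rossi vs Tanaka: Rossi wins 5–2.
  Quinn vs Tanaka: Quinn wins 5–2.
Copeland scores (wins − losses):
  Petrov: 0 − 5 = -5
  Singh: 4 − 1 = 3
  Ueda: 3 − 2 = 1
  Rossi: 5 − 0 = 5
  Quinn: 2 − 3 = -1
  Tanaka: 1 − 4 = -3
Rossi has the best Copeland score.

Rossi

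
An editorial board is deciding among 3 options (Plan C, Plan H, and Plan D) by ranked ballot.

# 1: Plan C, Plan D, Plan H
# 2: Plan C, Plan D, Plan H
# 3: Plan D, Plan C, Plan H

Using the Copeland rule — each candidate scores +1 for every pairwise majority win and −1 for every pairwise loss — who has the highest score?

Plan C

Pairwise results:
  Plan C vs Plan H: Plan C wins 3–0.
  Plan C vs Plan D: Plan C wins 2–1.
  Plan H vs Plan D: Plan D wins 3–0.
Copeland scores (wins − losses):
  Plan C: 2 − 0 = 2
  Plan H: 0 − 2 = -2
  Plan D: 1 − 1 = 0
Plan C has the best Copeland score.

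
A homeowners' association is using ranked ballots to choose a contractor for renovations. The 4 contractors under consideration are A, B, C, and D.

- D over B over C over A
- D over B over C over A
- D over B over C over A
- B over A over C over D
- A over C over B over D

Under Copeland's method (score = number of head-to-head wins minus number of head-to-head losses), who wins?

Pairwise results:
  A vs B: B wins 4–1.
  A vs C: C wins 3–2.
  A vs D: D wins 3–2.
  B vs C: B wins 4–1.
  B vs D: D wins 3–2.
  C vs D: D wins 3–2.
Copeland scores (wins − losses):
  A: 0 − 3 = -3
  B: 2 − 1 = 1
  C: 1 − 2 = -1
  D: 3 − 0 = 3
D has the best Copeland score.

D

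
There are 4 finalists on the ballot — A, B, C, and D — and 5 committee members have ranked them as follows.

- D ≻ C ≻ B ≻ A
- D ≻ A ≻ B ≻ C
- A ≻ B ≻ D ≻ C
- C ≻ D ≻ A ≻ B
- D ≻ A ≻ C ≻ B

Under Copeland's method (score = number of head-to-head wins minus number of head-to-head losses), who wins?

D

Pairwise results:
  A vs B: A wins 4–1.
  A vs C: A wins 3–2.
  A vs D: D wins 4–1.
  B vs C: C wins 3–2.
  B vs D: D wins 4–1.
  C vs D: D wins 4–1.
Copeland scores (wins − losses):
  A: 2 − 1 = 1
  B: 0 − 3 = -3
  C: 1 − 2 = -1
  D: 3 − 0 = 3
D has the best Copeland score.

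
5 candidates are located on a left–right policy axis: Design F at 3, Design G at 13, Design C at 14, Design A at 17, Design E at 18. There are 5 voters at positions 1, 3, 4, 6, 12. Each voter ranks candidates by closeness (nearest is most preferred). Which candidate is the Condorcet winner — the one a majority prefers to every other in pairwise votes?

Design F

With single-peaked preferences on a line, the Condorcet winner is the candidate closest to the median voter.
The median voter (position 4) is closest to Design F at 3.
Check: Design F vs Design A — voters closer to Design F: 4 of 5.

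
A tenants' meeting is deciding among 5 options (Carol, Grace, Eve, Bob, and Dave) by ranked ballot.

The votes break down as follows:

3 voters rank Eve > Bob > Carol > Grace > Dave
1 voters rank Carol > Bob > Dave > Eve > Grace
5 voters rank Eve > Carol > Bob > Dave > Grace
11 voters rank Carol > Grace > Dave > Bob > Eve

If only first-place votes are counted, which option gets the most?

First-place vote totals:
  Carol: 12
  Grace: 0
  Eve: 8
  Bob: 0
  Dave: 0
Carol has the most first-place votes.

Carol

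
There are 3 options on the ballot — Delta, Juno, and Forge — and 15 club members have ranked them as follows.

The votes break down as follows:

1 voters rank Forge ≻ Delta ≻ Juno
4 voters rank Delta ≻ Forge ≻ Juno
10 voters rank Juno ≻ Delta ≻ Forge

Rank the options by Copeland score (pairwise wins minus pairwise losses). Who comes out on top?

Pairwise results:
  Delta vs Juno: Juno wins 10–5.
  Delta vs Forge: Delta wins 14–1.
  Juno vs Forge: Juno wins 10–5.
Copeland scores (wins − losses):
  Delta: 1 − 1 = 0
  Juno: 2 − 0 = 2
  Forge: 0 − 2 = -2
Juno has the best Copeland score.

Juno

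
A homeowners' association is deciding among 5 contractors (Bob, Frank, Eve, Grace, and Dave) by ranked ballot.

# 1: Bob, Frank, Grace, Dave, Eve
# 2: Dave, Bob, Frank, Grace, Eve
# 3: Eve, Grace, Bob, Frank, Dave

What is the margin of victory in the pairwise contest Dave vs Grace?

Ballots ranking Dave above Grace: 1.
Ballots ranking Grace above Dave: 2.
Grace wins 2–1, a margin of 1.

1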